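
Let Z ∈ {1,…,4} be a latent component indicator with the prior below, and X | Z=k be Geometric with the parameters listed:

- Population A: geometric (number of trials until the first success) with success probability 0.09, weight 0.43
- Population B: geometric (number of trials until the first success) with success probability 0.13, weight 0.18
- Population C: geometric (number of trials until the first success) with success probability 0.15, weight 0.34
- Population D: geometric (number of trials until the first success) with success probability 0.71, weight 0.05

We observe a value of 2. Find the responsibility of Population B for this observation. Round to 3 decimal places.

P(component k | x) = π_k·f_k(x) / marginal(x), where marginal(x) = Σ_j π_j·f_j(x).
Geometric probabilities:
  f_A = 0.0819
  f_B = 0.1131
  f_C = 0.1275
  f_D = 0.2059
Weight by the priors:
  π_A·f_A = 0.43 × 0.0819 = 0.035217
  π_B·f_B = 0.18 × 0.1131 = 0.020358
  π_C·f_C = 0.34 × 0.1275 = 0.04335
  π_D·f_D = 0.05 × 0.2059 = 0.010295
Normaliser: 0.035217 + 0.020358 + 0.04335 + 0.010295 = 0.10922
P(Population B | the observation) ≈ 0.186

0.186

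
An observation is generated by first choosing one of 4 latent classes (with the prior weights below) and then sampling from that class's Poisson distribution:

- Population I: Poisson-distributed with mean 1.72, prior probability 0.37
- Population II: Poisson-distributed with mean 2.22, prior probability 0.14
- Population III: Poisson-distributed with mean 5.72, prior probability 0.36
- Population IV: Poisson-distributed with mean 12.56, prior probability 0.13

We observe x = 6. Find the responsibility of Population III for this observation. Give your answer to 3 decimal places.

Posterior ∝ prior × likelihood, so P(k | x) ∝ P(Z=k) f_k(x); normalise over all components.
Poisson probabilities:
  p_I = e^(−1.72)·1.72^6/6! = 0.00643949
  p_II = e^(−2.22)·2.22^6/6! = 0.0180572
  p_III = e^(−5.72)·5.72^6/6! = 0.159544
  p_IV = e^(−12.56)·12.56^6/6! = 0.0191367
Unnormalised posteriors:
  P(Z=I)·p_I = 0.37 × 0.00643949 = 0.00238261
  P(Z=II)·p_II = 0.14 × 0.0180572 = 0.00252801
  P(Z=III)·p_III = 0.36 × 0.159544 = 0.0574357
  P(Z=IV)·p_IV = 0.13 × 0.0191367 = 0.00248777
Evidence: 0.00238261 + 0.00252801 + 0.0574357 + 0.00248777 = 0.0648341
Responsibility of Population III: 0.0574357 / 0.0648341 ≈ 0.886

0.886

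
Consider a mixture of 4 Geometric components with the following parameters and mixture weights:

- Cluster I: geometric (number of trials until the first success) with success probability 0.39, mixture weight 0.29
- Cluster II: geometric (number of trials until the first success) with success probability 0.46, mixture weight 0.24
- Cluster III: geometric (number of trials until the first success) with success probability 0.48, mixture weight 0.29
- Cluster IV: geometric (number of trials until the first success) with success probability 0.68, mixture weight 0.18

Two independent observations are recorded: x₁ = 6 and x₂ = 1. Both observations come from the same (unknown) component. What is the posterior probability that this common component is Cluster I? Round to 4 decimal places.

0.4197

By Bayes' theorem, P(k | x) = π_k f_k(x) / Σ_j π_j f_j(x).
Since both observations come from the same component, the likelihood for component k is f_k(x₁)·f_k(x₂).
  f_I = [0.39·(1−0.39)^5 = 0.39·0.0844596 = 0.0329393] × [0.39] = 0.0128463
  f_II = [0.46·(1−0.46)^5 = 0.46·0.0459165 = 0.0211216] × [0.46] = 0.00971593
  f_III = [0.48·(1−0.48)^5 = 0.48·0.0380204 = 0.0182498] × [0.48] = 0.0087599
  f_IV = [0.68·(1−0.68)^5 = 0.68·0.00335544 = 0.0022817] × [0.68] = 0.00155156
Weight by the priors:
  π_I·f_I = 0.29 × 0.0128463 = 0.00372543
  π_II·f_II = 0.24 × 0.00971593 = 0.00233182
  π_III·f_III = 0.29 × 0.0087599 = 0.00254037
  π_IV·f_IV = 0.18 × 0.00155156 = 0.00027928
Denominator: 0.00372543 + 0.00233182 + 0.00254037 + 0.00027928 = 0.0088769
P(Cluster I | x₁,x₂) = 0.00372543 / 0.0088769 ≈ 0.4197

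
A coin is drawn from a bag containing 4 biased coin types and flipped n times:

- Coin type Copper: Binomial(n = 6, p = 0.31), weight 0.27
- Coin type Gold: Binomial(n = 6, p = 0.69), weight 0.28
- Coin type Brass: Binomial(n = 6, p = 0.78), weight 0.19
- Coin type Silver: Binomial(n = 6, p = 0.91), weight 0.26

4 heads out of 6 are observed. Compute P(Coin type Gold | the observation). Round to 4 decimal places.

P(component k | x) = w_k·f_k(x) / marginal(x), where marginal(x) = Σ_j w_j·f_j(x).
Component likelihoods at x = 4 heads out of 6:
  p_Copper = C(6,4)·0.31^4·0.69^2 = 15·0.00923521·0.4761 = 0.0659533
  p_Gold = C(6,4)·0.69^4·0.31^2 = 15·0.226671·0.0961 = 0.326747
  p_Brass = C(6,4)·0.78^4·0.22^2 = 15·0.370151·0.0484 = 0.268729
  p_Silver = C(6,4)·0.91^4·0.09^2 = 15·0.68575·0.0081 = 0.0833186
Multiply by the mixture weights:
  w_Copper·p_Copper = 0.27 × 0.0659533 = 0.0178074
  w_Gold·p_Gold = 0.28 × 0.326747 = 0.091489
  w_Brass·p_Brass = 0.19 × 0.268729 = 0.0510586
  w_Silver·p_Silver = 0.26 × 0.0833186 = 0.0216628
Normaliser: 0.0178074 + 0.091489 + 0.0510586 + 0.0216628 = 0.182018
P(Coin type Gold | x) ≈ 0.5026

0.5026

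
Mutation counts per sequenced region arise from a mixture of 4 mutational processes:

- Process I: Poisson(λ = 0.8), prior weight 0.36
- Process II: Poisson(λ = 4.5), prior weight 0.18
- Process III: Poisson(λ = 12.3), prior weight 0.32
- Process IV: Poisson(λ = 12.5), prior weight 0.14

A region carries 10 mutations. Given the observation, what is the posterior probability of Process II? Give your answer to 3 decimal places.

By Bayes' theorem, P(k | x) = w_k f_k(x) / Σ_j w_j f_j(x).
Poisson probabilities:
  f_I = e^(−0.8)·0.8^10/10! = 1.32954e-08
  f_II = e^(−4.5)·4.5^10/10! = 0.0104241
  f_III = e^(−12.3)·12.3^10/10! = 0.0994182
  f_IV = e^(−12.5)·12.5^10/10! = 0.0956436
Prior × likelihood for each component:
  w_I·f_I = 0.36 × 1.32954e-08 = 4.78634e-09
  w_II·f_II = 0.18 × 0.0104241 = 0.00187633
  w_III·f_III = 0.32 × 0.0994182 = 0.0318138
  w_IV·f_IV = 0.14 × 0.0956436 = 0.0133901
Evidence: 4.78634e-09 + 0.00187633 + 0.0318138 + 0.0133901 = 0.0470803
P(Process II | 10 mutations) ≈ 0.040

0.040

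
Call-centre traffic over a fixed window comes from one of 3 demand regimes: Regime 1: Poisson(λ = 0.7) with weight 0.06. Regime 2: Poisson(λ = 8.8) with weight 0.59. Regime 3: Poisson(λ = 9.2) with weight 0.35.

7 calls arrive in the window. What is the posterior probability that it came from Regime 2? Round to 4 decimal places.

By Bayes' theorem, P(k | x) = P(Z=k) f_k(x) / Σ_j P(Z=j) f_j(x).
Evaluate each component's likelihood at the observed value:
  f_1 = 8.11427e-06
  f_2 = 0.122224
  f_3 = 0.111834
Multiply by the mixture weights:
  P(Z=1)·f_1 = 0.06 × 8.11427e-06 = 4.86856e-07
  P(Z=2)·f_2 = 0.59 × 0.122224 = 0.0721122
  P(Z=3)·f_3 = 0.35 × 0.111834 = 0.039142
Denominator: 4.86856e-07 + 0.0721122 + 0.039142 = 0.111255
P(Regime 2 | the observation) ≈ 0.6482

0.6482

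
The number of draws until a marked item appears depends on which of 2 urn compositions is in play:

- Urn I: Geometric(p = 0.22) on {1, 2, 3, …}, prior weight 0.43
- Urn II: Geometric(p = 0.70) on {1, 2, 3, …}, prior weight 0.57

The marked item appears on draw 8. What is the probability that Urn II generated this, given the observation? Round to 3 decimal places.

0.005

Posterior ∝ prior × likelihood, so P(k | x) ∝ w_k f_k(x); normalise over all components.
Evaluate each component's likelihood at the observed value:
  p_I = 0.22·(1−0.22)^7 = 0.22·0.175656 = 0.0386443
  p_II = 0.70·(1−0.70)^7 = 0.70·0.0002187 = 0.00015309
Prior × likelihood for each component:
  w_I·p_I = 0.43 × 0.0386443 = 0.016617
  w_II·p_II = 0.57 × 0.00015309 = 8.72613e-05
Sum: 0.016617 + 8.72613e-05 = 0.0167043
P(Urn II | x) ≈ 0.005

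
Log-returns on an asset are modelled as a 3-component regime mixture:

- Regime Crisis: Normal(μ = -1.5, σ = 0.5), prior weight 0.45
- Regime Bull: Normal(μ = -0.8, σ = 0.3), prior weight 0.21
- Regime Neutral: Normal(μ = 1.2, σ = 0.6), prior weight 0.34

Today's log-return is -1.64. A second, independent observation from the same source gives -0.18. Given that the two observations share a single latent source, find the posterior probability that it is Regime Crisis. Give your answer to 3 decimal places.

Posterior ∝ prior × likelihood, so P(k | x) ∝ π_k f_k(x); normalise over all components.
Since both observations come from the same component, the likelihood for component k is f_k(x₁)·f_k(x₂).
  f_Crisis = [(1/(0.5·√(2π)))·exp(−(-1.64−-1.5)²/(2·0.5²)) = 0.797885·exp(-0.03920) = 0.767213] × [0.0244631] = 0.0187684
  f_Bull = [(1/(0.3·√(2π)))·exp(−(-1.64−-0.8)²/(2·0.3²)) = 1.329808·exp(-3.92000) = 0.0263848] × [0.157155] = 0.00414652
  f_Neutral = [(1/(0.6·√(2π)))·exp(−(-1.64−1.2)²/(2·0.6²)) = 0.664904·exp(-11.20222) = 9.07184e-06] × [0.0472117] = 4.28297e-07
Unnormalised posteriors:
  π_Crisis·f_Crisis = 0.45 × 0.0187684 = 0.00844576
  π_Bull·f_Bull = 0.21 × 0.00414652 = 0.000870768
  π_Neutral·f_Neutral = 0.34 × 4.28297e-07 = 1.45621e-07
Sum: 0.00844576 + 0.000870768 + 1.45621e-07 = 0.00931668
P(Regime Crisis | x₁, x₂) ≈ 0.907

0.907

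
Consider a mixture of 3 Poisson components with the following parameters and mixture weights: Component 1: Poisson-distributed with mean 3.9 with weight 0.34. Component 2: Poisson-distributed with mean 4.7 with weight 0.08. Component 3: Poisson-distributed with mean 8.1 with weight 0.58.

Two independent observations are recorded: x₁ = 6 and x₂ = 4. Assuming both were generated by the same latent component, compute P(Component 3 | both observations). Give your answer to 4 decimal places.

0.3048

Posterior ∝ prior × likelihood, so P(k | x) ∝ P(Z=k) f_k(x); normalise over all components.
Since both observations come from the same component, the likelihood for component k is f_k(x₁)·f_k(x₂).
  p_1 = [e^(−3.9)·3.9^6/6! = 0.0989251] × [0.195119] = 0.0193021
  p_2 = [e^(−4.7)·4.7^6/6! = 0.136167] × [0.184925] = 0.0251806
  p_3 = [e^(−8.1)·8.1^6/6! = 0.119067] × [0.0544432] = 0.0064824
Multiply by the mixture weights:
  P(Z=1)·p_1 = 0.34 × 0.0193021 = 0.00656273
  P(Z=2)·p_2 = 0.08 × 0.0251806 = 0.00201445
  P(Z=3)·p_3 = 0.58 × 0.0064824 = 0.00375979
Marginal: 0.00656273 + 0.00201445 + 0.00375979 = 0.012337
Responsibility of Component 3: 0.00375979 / 0.012337 ≈ 0.3048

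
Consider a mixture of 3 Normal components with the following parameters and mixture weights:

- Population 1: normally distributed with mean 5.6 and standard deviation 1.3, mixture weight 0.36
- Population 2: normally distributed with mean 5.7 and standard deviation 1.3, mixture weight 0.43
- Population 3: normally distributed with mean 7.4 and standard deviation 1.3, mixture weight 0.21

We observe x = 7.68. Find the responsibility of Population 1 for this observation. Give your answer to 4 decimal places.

0.2274

P(component k | x) = π_k·f_k(x) / marginal(x), where marginal(x) = Σ_j π_j·f_j(x).
Component likelihoods at x = 7.68:
  p_1 = 0.0853237
  p_2 = 0.0962136
  p_3 = 0.299842
Weight by the priors:
  π_1·p_1 = 0.36 × 0.0853237 = 0.0307165
  π_2·p_2 = 0.43 × 0.0962136 = 0.0413719
  π_3·p_3 = 0.21 × 0.299842 = 0.0629669
Sum: 0.0307165 + 0.0413719 + 0.0629669 = 0.135055
P(Population 1 | data) ≈ 0.2274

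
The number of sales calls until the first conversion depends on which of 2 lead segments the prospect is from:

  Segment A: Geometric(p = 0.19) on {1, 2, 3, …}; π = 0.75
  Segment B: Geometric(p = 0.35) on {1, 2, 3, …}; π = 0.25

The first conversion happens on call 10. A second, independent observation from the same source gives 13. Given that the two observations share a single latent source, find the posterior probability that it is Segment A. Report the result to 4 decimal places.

The responsibility of component k is w_k f_k(x) divided by Σ_j w_j f_j(x).
Since both observations come from the same component, the likelihood for component k is f_k(x₁)·f_k(x₂).
  L_A = [0.19·(1−0.19)^9 = 0.19·0.150095 = 0.028518] × [0.0151556] = 0.000432208
  L_B = [0.35·(1−0.35)^9 = 0.35·0.0207119 = 0.00724917] × [0.0019908] = 1.44317e-05
Prior × likelihood for each component:
  w_A·L_A = 0.75 × 0.000432208 = 0.000324156
  w_B·L_B = 0.25 × 1.44317e-05 = 3.60792e-06
Evidence: 0.000324156 + 3.60792e-06 = 0.000327764
Responsibility of Segment A: 0.000324156 / 0.000327764 ≈ 0.9890

0.9890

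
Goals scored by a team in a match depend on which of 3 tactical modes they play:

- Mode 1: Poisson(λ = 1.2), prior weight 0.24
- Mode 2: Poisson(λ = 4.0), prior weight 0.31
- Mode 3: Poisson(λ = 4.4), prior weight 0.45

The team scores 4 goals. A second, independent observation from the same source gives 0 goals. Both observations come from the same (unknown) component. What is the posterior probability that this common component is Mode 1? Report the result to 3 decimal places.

0.465

Posterior ∝ prior × likelihood, so P(k | x) ∝ π_k f_k(x); normalise over all components.
Since both observations come from the same component, the likelihood for component k is f_k(x₁)·f_k(x₂).
  f_1 = [0.0260232] × [0.301194] = 0.00783803
  f_2 = [0.195367] × [0.0183156] = 0.00357827
  f_3 = [0.191736] × [0.0122773] = 0.00235401
Multiply by the mixture weights:
  π_1·f_1 = 0.24 × 0.00783803 = 0.00188113
  π_2·f_2 = 0.31 × 0.00357827 = 0.00110926
  π_3·f_3 = 0.45 × 0.00235401 = 0.0010593
Marginal: 0.00188113 + 0.00110926 + 0.0010593 = 0.00404969
So the posterior for Mode 1 is 0.00188113 / 0.00404969 ≈ 0.465.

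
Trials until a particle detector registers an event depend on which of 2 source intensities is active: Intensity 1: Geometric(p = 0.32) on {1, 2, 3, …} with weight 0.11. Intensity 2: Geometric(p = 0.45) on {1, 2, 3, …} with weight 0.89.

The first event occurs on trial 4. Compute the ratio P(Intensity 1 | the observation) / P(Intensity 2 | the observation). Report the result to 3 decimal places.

0.166

Since P(k|x) ∝ P(Z=k) f_k(x), the posterior odds are P(Z=i) f_i(x) / (P(Z=j) f_j(x)).
Evaluate each component's likelihood at the observed value:
  f_1 = 0.32·(1−0.32)^3 = 0.32·0.314432 = 0.100618
  f_2 = 0.45·(1−0.45)^3 = 0.45·0.166375 = 0.0748688
Posterior odds = (P(Z=1)·f_1) / (P(Z=2)·f_2) = (0.11·0.100618) / (0.89·0.0748688) = 0.011068 / 0.0666332 ≈ 0.166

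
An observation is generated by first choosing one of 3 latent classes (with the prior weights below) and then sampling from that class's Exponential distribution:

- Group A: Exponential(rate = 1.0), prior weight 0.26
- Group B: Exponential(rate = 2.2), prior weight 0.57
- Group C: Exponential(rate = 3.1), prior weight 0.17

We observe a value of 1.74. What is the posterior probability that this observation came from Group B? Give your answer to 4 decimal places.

0.3622

By Bayes' theorem, P(k | x) = P(Z=k) f_k(x) / Σ_j P(Z=j) f_j(x).
Component likelihoods at x = 1.74:
  p_A = 1.0·e^(−1.0·1.74) = 1.0·e^(−1.7400) = 0.17552
  p_B = 2.2·e^(−2.2·1.74) = 2.2·e^(−3.8280) = 0.0478568
  p_C = 3.1·e^(−3.1·1.74) = 3.1·e^(−5.3940) = 0.0140857
Prior × likelihood for each component:
  P(Z=A)·p_A = 0.26 × 0.17552 = 0.0456353
  P(Z=B)·p_B = 0.57 × 0.0478568 = 0.0272784
  P(Z=C)·p_C = 0.17 × 0.0140857 = 0.00239456
Marginal: 0.0456353 + 0.0272784 + 0.00239456 = 0.0753082
So the posterior for Group B is 0.0272784 / 0.0753082 ≈ 0.3622.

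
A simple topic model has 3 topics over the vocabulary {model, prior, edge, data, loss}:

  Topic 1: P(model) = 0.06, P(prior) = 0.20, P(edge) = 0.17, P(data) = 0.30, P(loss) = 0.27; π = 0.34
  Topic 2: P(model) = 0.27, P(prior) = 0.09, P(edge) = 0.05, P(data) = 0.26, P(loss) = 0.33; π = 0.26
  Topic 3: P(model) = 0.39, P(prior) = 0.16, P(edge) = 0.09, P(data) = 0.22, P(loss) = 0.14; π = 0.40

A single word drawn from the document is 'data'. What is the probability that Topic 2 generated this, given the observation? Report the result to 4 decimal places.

0.2624

Apply Bayes' rule: the posterior for each component is proportional to its prior times its likelihood at x.
Evaluate each component's likelihood at the observed value:
  p_1 = P(data | comp) = 0.30
  p_2 = P(data | comp) = 0.26
  p_3 = P(data | comp) = 0.22
Multiply by the mixture weights:
  w_1·p_1 = 0.34 × 0.3 = 0.102
  w_2·p_2 = 0.26 × 0.26 = 0.0676
  w_3·p_3 = 0.40 × 0.22 = 0.088
Sum: 0.102 + 0.0676 + 0.088 = 0.2576
P(Topic 2 | 'data') ≈ 0.2624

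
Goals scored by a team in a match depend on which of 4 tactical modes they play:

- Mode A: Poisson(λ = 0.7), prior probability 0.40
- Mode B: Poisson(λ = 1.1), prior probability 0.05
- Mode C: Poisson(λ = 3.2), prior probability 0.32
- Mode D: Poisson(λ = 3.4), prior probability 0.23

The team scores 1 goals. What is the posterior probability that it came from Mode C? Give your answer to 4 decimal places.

By Bayes' theorem, P(k | x) = π_k f_k(x) / Σ_j π_j f_j(x).
Evaluate each component's likelihood at the observed value:
  f_A = e^(−0.7)·0.7^1/1! = 0.34761
  f_B = e^(−1.1)·1.1^1/1! = 0.366158
  f_C = e^(−3.2)·3.2^1/1! = 0.130439
  f_D = e^(−3.4)·3.4^1/1! = 0.113469
Prior × likelihood for each component:
  π_A·f_A = 0.40 × 0.34761 = 0.139044
  π_B·f_B = 0.05 × 0.366158 = 0.0183079
  π_C·f_C = 0.32 × 0.130439 = 0.0417405
  π_D·f_D = 0.23 × 0.113469 = 0.0260979
Denominator: 0.139044 + 0.0183079 + 0.0417405 + 0.0260979 = 0.22519
P(Mode C | the observation) ≈ 0.1854

0.1854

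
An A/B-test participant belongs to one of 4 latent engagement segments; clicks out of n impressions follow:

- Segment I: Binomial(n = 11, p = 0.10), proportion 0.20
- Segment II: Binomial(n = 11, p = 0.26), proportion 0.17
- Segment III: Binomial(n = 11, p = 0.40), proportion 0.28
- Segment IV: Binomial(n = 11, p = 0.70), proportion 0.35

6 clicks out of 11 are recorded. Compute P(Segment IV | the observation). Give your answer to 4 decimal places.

0.4978

Posterior ∝ prior × likelihood, so P(k | x) ∝ π_k f_k(x); normalise over all components.
Evaluate each component's likelihood at the observed value:
  f_I = C(11,6)·0.10^6·0.90^5 = 462·1e-06·0.59049 = 0.000272806
  f_II = C(11,6)·0.26^6·0.74^5 = 462·0.000308916·0.221901 = 0.0316695
  f_III = C(11,6)·0.40^6·0.60^5 = 462·0.004096·0.07776 = 0.147149
  f_IV = C(11,6)·0.70^6·0.30^5 = 462·0.117649·0.00243 = 0.13208
Multiply by the mixture weights:
  π_I·f_I = 0.20 × 0.000272806 = 5.45613e-05
  π_II·f_II = 0.17 × 0.0316695 = 0.00538381
  π_III·f_III = 0.28 × 0.147149 = 0.0412018
  π_IV·f_IV = 0.35 × 0.13208 = 0.0462279
Marginal: 5.45613e-05 + 0.00538381 + 0.0412018 + 0.0462279 = 0.0928681
P(Segment IV | 6 clicks out of 11) ≈ 0.4978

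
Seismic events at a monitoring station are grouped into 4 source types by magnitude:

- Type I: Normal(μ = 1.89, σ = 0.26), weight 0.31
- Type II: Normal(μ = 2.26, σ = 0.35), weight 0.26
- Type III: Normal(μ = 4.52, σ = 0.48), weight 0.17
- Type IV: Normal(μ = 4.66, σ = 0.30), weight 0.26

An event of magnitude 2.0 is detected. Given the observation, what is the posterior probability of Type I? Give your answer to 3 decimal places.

0.659

By Bayes' theorem, P(k | x) = w_k f_k(x) / Σ_j w_j f_j(x).
Evaluate each component's likelihood at the observed value:
  f_I = (1/(0.26·√(2π)))·exp(−(2.0−1.89)²/(2·0.26²)) = 1.534393·exp(-0.08950) = 1.40304
  f_II = (1/(0.35·√(2π)))·exp(−(2.0−2.26)²/(2·0.35²)) = 1.139835·exp(-0.27592) = 0.864992
  f_III = (1/(0.48·√(2π)))·exp(−(2.0−4.52)²/(2·0.48²)) = 0.831130·exp(-13.78125) = 8.60098e-07
  f_IV = (1/(0.30·√(2π)))·exp(−(2.0−4.66)²/(2·0.30²)) = 1.329808·exp(-39.30889) = 1.1276e-17
Prior × likelihood for each component:
  w_I·f_I = 0.31 × 1.40304 = 0.434941
  w_II·f_II = 0.26 × 0.864992 = 0.224898
  w_III·f_III = 0.17 × 8.60098e-07 = 1.46217e-07
  w_IV·f_IV = 0.26 × 1.1276e-17 = 2.93176e-18
Marginal: 0.434941 + 0.224898 + 1.46217e-07 + 2.93176e-18 = 0.659839
P(Type I | x) ≈ 0.659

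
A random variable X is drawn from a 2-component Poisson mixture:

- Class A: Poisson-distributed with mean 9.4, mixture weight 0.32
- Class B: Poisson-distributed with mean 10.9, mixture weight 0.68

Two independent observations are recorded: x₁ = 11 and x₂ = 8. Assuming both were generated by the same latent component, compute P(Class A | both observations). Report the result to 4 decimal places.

The responsibility of component k is π_k f_k(x) divided by Σ_j π_j f_j(x).
Since both observations come from the same component, the likelihood for component k is f_k(x₁)·f_k(x₂).
  p_A = [e^(−9.4)·9.4^11/11! = 0.104926] × [0.125065] = 0.0131225
  p_B = [e^(−10.9)·10.9^11/11! = 0.119323] × [0.0912182] = 0.0108845
Unnormalised posteriors:
  π_A·p_A = 0.32 × 0.0131225 = 0.0041992
  π_B·p_B = 0.68 × 0.0108845 = 0.00740144
Evidence: 0.0041992 + 0.00740144 = 0.0116006
Responsibility of Class A: 0.0041992 / 0.0116006 ≈ 0.3620

0.3620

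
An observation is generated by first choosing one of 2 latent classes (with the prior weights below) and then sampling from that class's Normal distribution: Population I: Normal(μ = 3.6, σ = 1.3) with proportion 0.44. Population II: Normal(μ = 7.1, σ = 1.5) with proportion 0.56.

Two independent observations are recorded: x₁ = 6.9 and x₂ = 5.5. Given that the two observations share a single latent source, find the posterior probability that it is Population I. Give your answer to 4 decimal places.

P(component k | x) = π_k·f_k(x) / marginal(x), where marginal(x) = Σ_j π_j·f_j(x).
Since both observations come from the same component, the likelihood for component k is f_k(x₁)·f_k(x₂).
  p_I = [(1/(1.3·√(2π)))·exp(−(6.9−3.6)²/(2·1.3²)) = 0.306879·exp(-3.22189) = 0.0122382] × [0.105468] = 0.00129073
  p_II = [(1/(1.5·√(2π)))·exp(−(6.9−7.1)²/(2·1.5²)) = 0.265962·exp(-0.00889) = 0.263608] × [0.150575] = 0.0396928
Weight by the priors:
  π_I·p_I = 0.44 × 0.00129073 = 0.000567922
  π_II·p_II = 0.56 × 0.0396928 = 0.022228
Evidence: 0.000567922 + 0.022228 = 0.0227959
Responsibility of Population I: 0.000567922 / 0.0227959 ≈ 0.0249

0.0249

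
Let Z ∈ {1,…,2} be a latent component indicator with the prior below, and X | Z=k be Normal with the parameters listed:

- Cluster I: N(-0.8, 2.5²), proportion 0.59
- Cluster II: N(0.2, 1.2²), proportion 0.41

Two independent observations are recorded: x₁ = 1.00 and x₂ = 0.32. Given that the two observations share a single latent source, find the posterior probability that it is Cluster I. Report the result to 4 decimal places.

0.2251

P(component k | x) = w_k·f_k(x) / marginal(x), where marginal(x) = Σ_j w_j·f_j(x).
Since both observations come from the same component, the likelihood for component k is f_k(x₁)·f_k(x₂).
  p_I = [(1/(2.5·√(2π)))·exp(−(1.00−-0.8)²/(2·2.5²)) = 0.159577·exp(-0.25920) = 0.123141] × [0.14434] = 0.0177741
  p_II = [(1/(1.2·√(2π)))·exp(−(1.00−0.2)²/(2·1.2²)) = 0.332452·exp(-0.22222) = 0.266207] × [0.330794] = 0.0880595
Weight by the priors:
  w_I·p_I = 0.59 × 0.0177741 = 0.0104867
  w_II·p_II = 0.41 × 0.0880595 = 0.0361044
Normaliser: 0.0104867 + 0.0361044 = 0.0465911
P(Cluster I | data) ≈ 0.2251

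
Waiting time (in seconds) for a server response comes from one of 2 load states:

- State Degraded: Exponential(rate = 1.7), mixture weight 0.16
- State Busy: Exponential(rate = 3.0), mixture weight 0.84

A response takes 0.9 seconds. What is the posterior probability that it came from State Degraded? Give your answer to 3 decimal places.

By Bayes' theorem, P(k | x) = π_k f_k(x) / Σ_j π_j f_j(x).
Exponential densities:
  p_Degraded = 1.7·e^(−1.7·0.9) = 1.7·e^(−1.5300) = 0.368111
  p_Busy = 3.0·e^(−3.0·0.9) = 3.0·e^(−2.7000) = 0.201617
Unnormalised posteriors:
  π_Degraded·p_Degraded = 0.16 × 0.368111 = 0.0588977
  π_Busy·p_Busy = 0.84 × 0.201617 = 0.169358
Evidence: 0.0588977 + 0.169358 = 0.228256
P(State Degraded | 0.9 seconds) ≈ 0.258

0.258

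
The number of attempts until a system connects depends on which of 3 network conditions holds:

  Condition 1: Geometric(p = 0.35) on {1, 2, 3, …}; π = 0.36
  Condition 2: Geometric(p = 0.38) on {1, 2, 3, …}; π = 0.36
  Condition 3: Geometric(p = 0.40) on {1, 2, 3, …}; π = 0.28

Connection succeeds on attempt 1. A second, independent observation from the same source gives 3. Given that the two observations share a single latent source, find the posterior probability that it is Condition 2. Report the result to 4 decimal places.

The responsibility of component k is π_k f_k(x) divided by Σ_j π_j f_j(x).
Since both observations come from the same component, the likelihood for component k is f_k(x₁)·f_k(x₂).
  p_1 = [0.35] × [0.147875] = 0.0517562
  p_2 = [0.38] × [0.146072] = 0.0555074
  p_3 = [0.4] × [0.144] = 0.0576
Unnormalised posteriors:
  π_1·p_1 = 0.36 × 0.0517562 = 0.0186322
  π_2·p_2 = 0.36 × 0.0555074 = 0.0199826
  π_3·p_3 = 0.28 × 0.0576 = 0.016128
Sum: 0.0186322 + 0.0199826 + 0.016128 = 0.0547429
So the posterior for Condition 2 is 0.0199826 / 0.0547429 ≈ 0.3650.

0.3650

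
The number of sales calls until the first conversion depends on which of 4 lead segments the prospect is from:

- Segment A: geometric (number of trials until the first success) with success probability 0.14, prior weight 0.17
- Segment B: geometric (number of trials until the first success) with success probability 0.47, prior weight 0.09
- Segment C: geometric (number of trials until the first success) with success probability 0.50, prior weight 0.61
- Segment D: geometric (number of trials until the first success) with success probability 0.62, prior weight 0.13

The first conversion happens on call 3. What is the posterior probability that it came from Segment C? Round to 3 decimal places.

0.650

P(component k | x) = π_k·f_k(x) / marginal(x), where marginal(x) = Σ_j π_j·f_j(x).
Evaluate each component's likelihood at the observed value:
  L_A = 0.103544
  L_B = 0.132023
  L_C = 0.125
  L_D = 0.089528
Weight by the priors:
  π_A·L_A = 0.17 × 0.103544 = 0.0176025
  π_B·L_B = 0.09 × 0.132023 = 0.0118821
  π_C·L_C = 0.61 × 0.125 = 0.07625
  π_D·L_D = 0.13 × 0.089528 = 0.0116386
Sum: 0.0176025 + 0.0118821 + 0.07625 + 0.0116386 = 0.117373
P(Segment C | 3) ≈ 0.650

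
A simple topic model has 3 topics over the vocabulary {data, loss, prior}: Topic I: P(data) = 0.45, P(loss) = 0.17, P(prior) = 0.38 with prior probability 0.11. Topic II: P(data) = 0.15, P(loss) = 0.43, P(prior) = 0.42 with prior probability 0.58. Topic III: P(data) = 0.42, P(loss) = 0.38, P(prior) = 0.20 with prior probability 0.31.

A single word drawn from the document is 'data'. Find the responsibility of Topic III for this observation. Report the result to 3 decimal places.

0.488

Posterior ∝ prior × likelihood, so P(k | x) ∝ π_k f_k(x); normalise over all components.
Evaluate each component's likelihood at the observed value:
  p_I = P(data | comp) = 0.45
  p_II = P(data | comp) = 0.15
  p_III = P(data | comp) = 0.42
Prior × likelihood for each component:
  π_I·p_I = 0.11 × 0.45 = 0.0495
  π_II·p_II = 0.58 × 0.15 = 0.087
  π_III·p_III = 0.31 × 0.42 = 0.1302
Sum: 0.0495 + 0.087 + 0.1302 = 0.2667
P(Topic III | the observation) = 0.1302 / 0.2667 ≈ 0.488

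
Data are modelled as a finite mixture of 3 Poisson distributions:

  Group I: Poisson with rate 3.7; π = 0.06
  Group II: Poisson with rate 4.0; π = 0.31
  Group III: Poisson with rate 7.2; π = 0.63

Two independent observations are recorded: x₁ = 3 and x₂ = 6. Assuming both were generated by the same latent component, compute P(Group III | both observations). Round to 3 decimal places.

By Bayes' theorem, P(k | x) = π_k f_k(x) / Σ_j π_j f_j(x).
Since both observations come from the same component, the likelihood for component k is f_k(x₁)·f_k(x₂).
  p_I = [e^(−3.7)·3.7^3/3! = 0.20872] × [0.0881025] = 0.0183888
  p_II = [e^(−4.0)·4.0^3/3! = 0.195367] × [0.104196] = 0.0203564
  p_III = [e^(−7.2)·7.2^3/3! = 0.0464436] × [0.144458] = 0.00670916
Unnormalised posteriors:
  π_I·p_I = 0.06 × 0.0183888 = 0.00110333
  π_II·p_II = 0.31 × 0.0203564 = 0.00631047
  π_III·p_III = 0.63 × 0.00670916 = 0.00422677
Sum: 0.00110333 + 0.00631047 + 0.00422677 = 0.0116406
P(Group III | data) ≈ 0.363

0.363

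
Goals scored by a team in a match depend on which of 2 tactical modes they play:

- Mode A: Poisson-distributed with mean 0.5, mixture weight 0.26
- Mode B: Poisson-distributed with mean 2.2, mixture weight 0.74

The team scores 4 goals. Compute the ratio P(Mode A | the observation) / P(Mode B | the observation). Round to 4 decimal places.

Since P(k|x) ∝ π_k f_k(x), the posterior odds are π_i f_i(x) / (π_j f_j(x)).
Poisson probabilities:
  L_A = 0.00157951
  L_B = 0.108151
0.000410672 / 0.0800319 ≈ 0.0051

0.0051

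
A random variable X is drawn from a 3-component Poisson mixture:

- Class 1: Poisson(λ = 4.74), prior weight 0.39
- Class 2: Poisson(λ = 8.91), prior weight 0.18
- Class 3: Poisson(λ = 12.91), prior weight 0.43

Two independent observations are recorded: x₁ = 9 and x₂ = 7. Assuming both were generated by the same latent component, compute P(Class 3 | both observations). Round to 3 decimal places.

0.180

Apply Bayes' rule: the posterior for each component is proportional to its prior times its likelihood at x.
Since both observations come from the same component, the likelihood for component k is f_k(x₁)·f_k(x₂).
  f_1 = [0.0290861] × [0.0932099] = 0.00271112
  f_2 = [0.131696] × [0.11944] = 0.0157298
  f_3 = [0.067894] × [0.02933] = 0.00199133
Unnormalised posteriors:
  w_1·f_1 = 0.39 × 0.00271112 = 0.00105734
  w_2·f_2 = 0.18 × 0.0157298 = 0.00283136
  w_3·f_3 = 0.43 × 0.00199133 = 0.000856271
Denominator: 0.00105734 + 0.00283136 + 0.000856271 = 0.00474496
P(Class 3 | x) ≈ 0.180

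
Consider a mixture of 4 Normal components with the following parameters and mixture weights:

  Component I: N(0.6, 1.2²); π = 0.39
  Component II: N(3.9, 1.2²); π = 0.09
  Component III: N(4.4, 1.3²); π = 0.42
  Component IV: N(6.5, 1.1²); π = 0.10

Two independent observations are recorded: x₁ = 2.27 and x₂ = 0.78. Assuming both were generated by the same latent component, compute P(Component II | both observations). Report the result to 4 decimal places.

0.0081

The responsibility of component k is π_k f_k(x) divided by Σ_j π_j f_j(x).
Since both observations come from the same component, the likelihood for component k is f_k(x₁)·f_k(x₂).
  L_I = [0.126233] × [0.328733] = 0.0414968
  L_II = [0.132153] × [0.0113191] = 0.00149586
  L_III = [0.080172] × [0.00635608] = 0.000509579
  L_IV = [0.000223074] × [4.87367e-07] = 1.08719e-10
Multiply by the mixture weights:
  π_I·L_I = 0.39 × 0.0414968 = 0.0161838
  π_II·L_II = 0.09 × 0.00149586 = 0.000134627
  π_III·L_III = 0.42 × 0.000509579 = 0.000214023
  π_IV·L_IV = 0.10 × 1.08719e-10 = 1.08719e-11
Normaliser: 0.0161838 + 0.000134627 + 0.000214023 + 1.08719e-11 = 0.0165324
Responsibility of Component II: 0.000134627 / 0.0165324 ≈ 0.0081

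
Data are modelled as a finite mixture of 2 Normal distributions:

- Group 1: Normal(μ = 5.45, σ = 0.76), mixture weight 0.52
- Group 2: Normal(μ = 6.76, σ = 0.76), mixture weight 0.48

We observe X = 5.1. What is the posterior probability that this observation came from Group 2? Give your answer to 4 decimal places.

By Bayes' theorem, P(k | x) = P(Z=k) f_k(x) / Σ_j P(Z=j) f_j(x).
Evaluate each component's likelihood at the observed value:
  L_1 = (1/(0.76·√(2π)))·exp(−(5.1−5.45)²/(2·0.76²)) = 0.524924·exp(-0.10604) = 0.47211
  L_2 = (1/(0.76·√(2π)))·exp(−(5.1−6.76)²/(2·0.76²)) = 0.524924·exp(-2.38539) = 0.048321
Unnormalised posteriors:
  P(Z=1)·L_1 = 0.52 × 0.47211 = 0.245497
  P(Z=2)·L_2 = 0.48 × 0.048321 = 0.0231941
Denominator: 0.245497 + 0.0231941 = 0.268691
P(Group 2 | 5.1) ≈ 0.0863

0.0863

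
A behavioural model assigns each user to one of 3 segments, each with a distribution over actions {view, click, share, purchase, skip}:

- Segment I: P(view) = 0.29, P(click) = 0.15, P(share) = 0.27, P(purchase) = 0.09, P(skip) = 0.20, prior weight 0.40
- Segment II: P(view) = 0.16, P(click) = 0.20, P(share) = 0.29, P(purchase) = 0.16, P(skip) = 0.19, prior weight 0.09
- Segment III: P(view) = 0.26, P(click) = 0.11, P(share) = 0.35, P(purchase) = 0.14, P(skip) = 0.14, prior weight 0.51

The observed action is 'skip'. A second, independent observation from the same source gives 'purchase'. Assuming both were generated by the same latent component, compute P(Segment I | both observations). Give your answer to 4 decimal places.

Posterior ∝ prior × likelihood, so P(k | x) ∝ P(Z=k) f_k(x); normalise over all components.
Since both observations come from the same component, the likelihood for component k is f_k(x₁)·f_k(x₂).
  p_I = [P(skip | comp) = 0.20] × [0.09] = 0.018
  p_II = [P(skip | comp) = 0.19] × [0.16] = 0.0304
  p_III = [P(skip | comp) = 0.14] × [0.14] = 0.0196
Multiply by the mixture weights:
  P(Z=I)·p_I = 0.40 × 0.018 = 0.0072
  P(Z=II)·p_II = 0.09 × 0.0304 = 0.002736
  P(Z=III)·p_III = 0.51 × 0.0196 = 0.009996
Denominator: 0.0072 + 0.002736 + 0.009996 = 0.019932
So the posterior for Segment I is 0.0072 / 0.019932 ≈ 0.3612.

0.3612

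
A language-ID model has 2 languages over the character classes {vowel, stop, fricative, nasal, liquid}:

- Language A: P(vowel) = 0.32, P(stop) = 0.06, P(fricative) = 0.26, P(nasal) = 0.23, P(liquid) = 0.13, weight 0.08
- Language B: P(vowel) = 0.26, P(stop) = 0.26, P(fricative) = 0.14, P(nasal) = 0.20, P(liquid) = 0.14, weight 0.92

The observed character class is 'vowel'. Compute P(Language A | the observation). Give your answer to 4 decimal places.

0.0967

By Bayes' theorem, P(k | x) = P(Z=k) f_k(x) / Σ_j P(Z=j) f_j(x).
Component likelihoods at x = 'vowel':
  p_A = P(vowel | comp) = 0.32
  p_B = P(vowel | comp) = 0.26
Prior × likelihood for each component:
  P(Z=A)·p_A = 0.08 × 0.32 = 0.0256
  P(Z=B)·p_B = 0.92 × 0.26 = 0.2392
Denominator: 0.0256 + 0.2392 = 0.2648
P(Language A | data) = 0.0256 / 0.2648 ≈ 0.0967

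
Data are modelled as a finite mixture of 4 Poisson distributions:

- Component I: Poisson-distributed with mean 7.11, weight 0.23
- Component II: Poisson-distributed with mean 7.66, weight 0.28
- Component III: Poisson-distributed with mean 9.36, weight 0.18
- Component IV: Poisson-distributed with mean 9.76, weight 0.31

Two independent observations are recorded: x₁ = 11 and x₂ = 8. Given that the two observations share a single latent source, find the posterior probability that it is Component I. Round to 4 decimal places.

Apply Bayes' rule: the posterior for each component is proportional to its prior times its likelihood at x.
Since both observations come from the same component, the likelihood for component k is f_k(x₁)·f_k(x₂).
  p_I = [e^(−7.11)·7.11^11/11! = 0.048037] × [0.132313] = 0.00635592
  p_II = [e^(−7.66)·7.66^11/11! = 0.0629021] × [0.138552] = 0.00871523
  p_III = [e^(−9.36)·9.36^11/11! = 0.104203] × [0.125803] = 0.0131091
  p_IV = [e^(−9.76)·9.76^11/11! = 0.110682] × [0.117859] = 0.0130449
Prior × likelihood for each component:
  π_I·p_I = 0.23 × 0.00635592 = 0.00146186
  π_II·p_II = 0.28 × 0.00871523 = 0.00244026
  π_III·p_III = 0.18 × 0.0131091 = 0.00235963
  π_IV·p_IV = 0.31 × 0.0130449 = 0.00404393
Sum: 0.00146186 + 0.00244026 + 0.00235963 + 0.00404393 = 0.0103057
P(Component I | x₁, x₂) ≈ 0.1418

0.1418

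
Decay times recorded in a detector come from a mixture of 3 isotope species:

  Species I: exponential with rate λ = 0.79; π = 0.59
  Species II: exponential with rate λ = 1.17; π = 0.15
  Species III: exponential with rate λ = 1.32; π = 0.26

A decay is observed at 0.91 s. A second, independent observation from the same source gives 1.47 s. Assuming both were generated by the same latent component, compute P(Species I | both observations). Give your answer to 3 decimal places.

0.635

P(component k | x) = P(Z=k)·f_k(x) / marginal(x), where marginal(x) = Σ_j P(Z=j)·f_j(x).
Since both observations come from the same component, the likelihood for component k is f_k(x₁)·f_k(x₂).
  p_I = [0.79·e^(−0.79·0.91) = 0.79·e^(−0.7189) = 0.384958] × [0.247332] = 0.0952124
  p_II = [1.17·e^(−1.17·0.91) = 1.17·e^(−1.0647) = 0.403453] × [0.209528] = 0.0845348
  p_III = [1.32·e^(−1.32·0.91) = 1.32·e^(−1.2012) = 0.3971] × [0.189613] = 0.0752954
Weight by the priors:
  P(Z=I)·p_I = 0.59 × 0.0952124 = 0.0561753
  P(Z=II)·p_II = 0.15 × 0.0845348 = 0.0126802
  P(Z=III)·p_III = 0.26 × 0.0752954 = 0.0195768
Evidence: 0.0561753 + 0.0126802 + 0.0195768 = 0.0884324
So the posterior for Species I is 0.0561753 / 0.0884324 ≈ 0.635.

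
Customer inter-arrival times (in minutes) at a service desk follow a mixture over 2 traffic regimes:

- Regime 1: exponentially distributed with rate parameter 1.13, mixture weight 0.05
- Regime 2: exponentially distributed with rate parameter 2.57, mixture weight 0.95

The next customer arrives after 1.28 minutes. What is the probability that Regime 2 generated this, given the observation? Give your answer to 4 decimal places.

P(component k | x) = w_k·f_k(x) / marginal(x), where marginal(x) = Σ_j w_j·f_j(x).
Evaluate each component's likelihood at the observed value:
  p_1 = 1.13·e^(−1.13·1.28) = 1.13·e^(−1.4464) = 0.26602
  p_2 = 2.57·e^(−2.57·1.28) = 2.57·e^(−3.2896) = 0.0957807
Weight by the priors:
  w_1·p_1 = 0.05 × 0.26602 = 0.013301
  w_2·p_2 = 0.95 × 0.0957807 = 0.0909917
Denominator: 0.013301 + 0.0909917 = 0.104293
So the posterior for Regime 2 is 0.0909917 / 0.104293 ≈ 0.8725.

0.8725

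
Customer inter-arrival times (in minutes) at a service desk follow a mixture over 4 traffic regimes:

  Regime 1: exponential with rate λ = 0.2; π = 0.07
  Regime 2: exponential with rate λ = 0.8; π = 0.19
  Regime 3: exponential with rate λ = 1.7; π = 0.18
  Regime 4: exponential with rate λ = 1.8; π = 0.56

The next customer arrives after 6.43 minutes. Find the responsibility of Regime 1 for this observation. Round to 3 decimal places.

0.811

The responsibility of component k is π_k f_k(x) divided by Σ_j π_j f_j(x).
Evaluate each component's likelihood at the observed value:
  f_1 = 0.2·e^(−0.2·6.43) = 0.2·e^(−1.2860) = 0.0552748
  f_2 = 0.8·e^(−0.8·6.43) = 0.8·e^(−5.1440) = 0.00466744
  f_3 = 1.7·e^(−1.7·6.43) = 1.7·e^(−10.9310) = 3.04212e-05
  f_4 = 1.8·e^(−1.8·6.43) = 1.8·e^(−11.5740) = 1.69336e-05
Unnormalised posteriors:
  π_1·f_1 = 0.07 × 0.0552748 = 0.00386924
  π_2·f_2 = 0.19 × 0.00466744 = 0.000886814
  π_3·f_3 = 0.18 × 3.04212e-05 = 5.47581e-06
  π_4·f_4 = 0.56 × 1.69336e-05 = 9.48279e-06
Sum: 0.00386924 + 0.000886814 + 5.47581e-06 + 9.48279e-06 = 0.00477101
P(Regime 1 | 6.43 minutes) = 0.00386924 / 0.00477101 ≈ 0.811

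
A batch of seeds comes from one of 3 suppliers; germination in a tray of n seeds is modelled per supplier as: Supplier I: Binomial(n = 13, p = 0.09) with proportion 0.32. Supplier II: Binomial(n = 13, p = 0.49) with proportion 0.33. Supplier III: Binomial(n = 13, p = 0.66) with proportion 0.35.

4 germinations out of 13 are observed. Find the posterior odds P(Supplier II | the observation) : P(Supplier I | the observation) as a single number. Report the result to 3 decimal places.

Posterior odds = (π_i f_i(x)) / (π_j f_j(x)); the normalising sum cancels.
Component likelihoods at x = 4 germinations out of 13:
  L_I = C(13,4)·0.09^4·0.91^9 = 715·6.561e-05·0.42793 = 0.0200747
  L_II = C(13,4)·0.49^4·0.51^9 = 715·0.057648·0.00233417 = 0.0962104
  L_III = C(13,4)·0.66^4·0.34^9 = 715·0.189747·6.0717e-05 = 0.00823744
Odds = (0.33/0.32) × (0.0962104/0.0200747) = 1.03125 × 4.79262 ≈ 4.942

4.942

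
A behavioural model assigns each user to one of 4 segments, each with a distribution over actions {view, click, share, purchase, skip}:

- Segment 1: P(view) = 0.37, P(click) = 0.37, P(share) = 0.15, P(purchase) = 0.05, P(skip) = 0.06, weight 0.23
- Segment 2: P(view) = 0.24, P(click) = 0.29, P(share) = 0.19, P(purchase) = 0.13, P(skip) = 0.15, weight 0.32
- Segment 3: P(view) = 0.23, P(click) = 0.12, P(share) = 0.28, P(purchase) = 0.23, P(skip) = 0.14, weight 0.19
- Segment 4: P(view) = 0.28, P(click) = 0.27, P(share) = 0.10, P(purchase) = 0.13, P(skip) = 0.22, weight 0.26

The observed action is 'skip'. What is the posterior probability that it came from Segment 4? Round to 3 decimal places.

0.393

P(component k | x) = π_k·f_k(x) / marginal(x), where marginal(x) = Σ_j π_j·f_j(x).
Categorical probabilities:
  L_1 = 0.06
  L_2 = 0.15
  L_3 = 0.14
  L_4 = 0.22
Multiply by the mixture weights:
  π_1·L_1 = 0.23 × 0.06 = 0.0138
  π_2·L_2 = 0.32 × 0.15 = 0.048
  π_3·L_3 = 0.19 × 0.14 = 0.0266
  π_4·L_4 = 0.26 × 0.22 = 0.0572
Marginal: 0.0138 + 0.048 + 0.0266 + 0.0572 = 0.1456
So the posterior for Segment 4 is 0.0572 / 0.1456 ≈ 0.393.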